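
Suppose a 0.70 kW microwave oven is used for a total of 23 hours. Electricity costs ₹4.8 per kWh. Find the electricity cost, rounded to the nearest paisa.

₹77.28

Energy = 0.7 kW × 23 h = 16.1 kWh
Cost = 16.1 kWh × ₹4.8/kWh = ₹77.28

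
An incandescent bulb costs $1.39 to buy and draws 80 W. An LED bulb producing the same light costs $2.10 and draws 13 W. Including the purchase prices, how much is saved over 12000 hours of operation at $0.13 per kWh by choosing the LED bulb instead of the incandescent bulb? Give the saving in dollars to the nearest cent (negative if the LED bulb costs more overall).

$103.81

incandescent bulb: $1.39 + (80/1000) kW × 12000 h × $0.13 = $1.39 + $124.8 = $126.19
LED bulb: $2.10 + (13/1000) kW × 12000 h × $0.13 = $2.10 + $20.28 = $22.38
Saving = $126.19 − $22.38 = $103.81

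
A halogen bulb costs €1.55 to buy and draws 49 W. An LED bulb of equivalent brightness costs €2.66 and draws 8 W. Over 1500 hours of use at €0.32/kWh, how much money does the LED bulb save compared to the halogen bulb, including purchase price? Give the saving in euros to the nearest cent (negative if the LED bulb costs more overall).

halogen bulb: €1.55 + (49/1000) kW × 1500 h × €0.32 = €1.55 + €23.52 = €25.07
LED bulb: €2.66 + (8/1000) kW × 1500 h × €0.32 = €2.66 + €3.84 = €6.5
Saving = €25.07 − €6.5 = €18.57

€18.57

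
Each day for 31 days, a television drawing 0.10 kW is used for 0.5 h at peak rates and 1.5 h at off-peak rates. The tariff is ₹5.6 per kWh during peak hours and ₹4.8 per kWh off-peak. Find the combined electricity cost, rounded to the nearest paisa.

₹31.00

Peak energy = 0.1 kW × 0.5 h × 31 = 1.55 kWh
Off-peak energy = 0.1 kW × 1.5 h × 31 = 4.65 kWh
Cost = 1.55 × ₹5.6 + 4.65 × ₹4.8 = ₹8.68 + ₹22.32 = ₹31.00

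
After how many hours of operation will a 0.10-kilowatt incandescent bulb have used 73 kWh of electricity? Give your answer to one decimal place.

730.0 h

Hours = 73 kWh ÷ 0.1 kW = 730.0 h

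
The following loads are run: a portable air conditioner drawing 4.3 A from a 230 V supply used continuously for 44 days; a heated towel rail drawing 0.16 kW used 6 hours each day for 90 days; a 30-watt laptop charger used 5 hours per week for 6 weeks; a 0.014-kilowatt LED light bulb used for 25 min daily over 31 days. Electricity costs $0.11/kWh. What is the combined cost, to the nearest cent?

portable air conditioner: Power = 4.3 A × 230 V = 989 W = 0.989 kW
portable air conditioner: Runtime = 24 h × 44 = 1056 h
portable air conditioner: 0.989 kW × 1056 h = 1044.384 kWh
heated towel rail: Runtime = 6 h/day × 90 days = 540 h
heated towel rail: 0.16 kW × 540 h = 86.4 kWh
laptop charger: Runtime = 5 h/week × 6 weeks = 30 h
laptop charger: 0.03 kW × 30 h = 0.9 kWh
LED light bulb: Runtime = 25 min × 31 = 775 min = 12.916666… h
LED light bulb: 0.014 kW × 12.916666… h = 0.180833… kWh
Total energy = 1131.864833… kWh
Cost = 1131.864833… × $0.11 = $124.51

$124.51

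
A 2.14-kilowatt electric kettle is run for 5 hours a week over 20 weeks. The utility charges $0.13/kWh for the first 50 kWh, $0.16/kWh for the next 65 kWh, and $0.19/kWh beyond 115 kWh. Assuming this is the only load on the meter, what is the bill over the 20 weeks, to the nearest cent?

Runtime = 5 h/week × 20 weeks = 100 h
Energy = 2.14 kW × 100 h = 214 kWh
Tier 1 (0–50 kWh): 50 × $0.13 = $6.5
Tier 2 (50–115 kWh): 65 × $0.16 = $10.4
Above 115 kWh: 99 × $0.19 = $18.81
Bill = $35.71

$35.71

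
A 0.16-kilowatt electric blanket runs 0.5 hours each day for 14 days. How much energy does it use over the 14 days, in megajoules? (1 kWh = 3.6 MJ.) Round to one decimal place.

Runtime = 0.5 h/day × 14 days = 7 h
Energy = 0.16 kW × 7 h = 1.12 kWh
= 1.12 × 3.6 MJ = 4.0 MJ

4.0 MJ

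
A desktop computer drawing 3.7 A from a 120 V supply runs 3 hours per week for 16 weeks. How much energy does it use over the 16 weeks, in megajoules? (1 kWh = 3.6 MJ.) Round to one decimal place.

Power = 3.7 A × 120 V = 444 W = 0.444 kW
Runtime = 3 h/week × 16 weeks = 48 h
Energy = 0.444 kW × 48 h = 21.312 kWh
= 21.312 × 3.6 MJ = 76.7 MJ

76.7 MJ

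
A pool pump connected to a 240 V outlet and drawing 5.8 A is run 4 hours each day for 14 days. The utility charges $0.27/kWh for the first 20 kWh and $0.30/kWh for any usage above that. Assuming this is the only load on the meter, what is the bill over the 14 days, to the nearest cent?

Power = 5.8 A × 240 V = 1392 W = 1.392 kW
Runtime = 4 h/day × 14 days = 56 h
Energy = 1.392 kW × 56 h = 77.952 kWh
Tier 1 (0–20 kWh): 20 × $0.27 = $5.4
Above 20 kWh: 57.952 × $0.30 = $17.3856
Bill = $22.79

$22.79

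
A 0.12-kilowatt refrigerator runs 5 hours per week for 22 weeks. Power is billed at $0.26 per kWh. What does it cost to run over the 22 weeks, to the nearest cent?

$3.43

Runtime = 5 h/week × 22 weeks = 110 h
Energy = 0.12 kW × 110 h = 13.2 kWh
Cost = 13.2 kWh × $0.26/kWh = $3.43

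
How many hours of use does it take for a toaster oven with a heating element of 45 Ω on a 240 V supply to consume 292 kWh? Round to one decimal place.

228.1 h

Power = V²/R = 240²/45 = 1280 W = 1.28 kW
Hours = 292 kWh ÷ 1.28 kW = 228.1 h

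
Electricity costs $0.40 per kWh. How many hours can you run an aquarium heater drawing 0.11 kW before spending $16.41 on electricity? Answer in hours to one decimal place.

373.0 h

Energy available = $16.41 ÷ $0.40/kWh = 41.025 kWh
Hours = 41.025 kWh ÷ 0.11 kW = 373.0 h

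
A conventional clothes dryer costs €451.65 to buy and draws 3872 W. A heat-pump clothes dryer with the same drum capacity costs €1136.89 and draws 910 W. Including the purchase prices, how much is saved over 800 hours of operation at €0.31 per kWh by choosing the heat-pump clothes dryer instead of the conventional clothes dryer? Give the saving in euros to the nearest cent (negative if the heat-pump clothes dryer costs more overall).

€49.34

conventional clothes dryer: €451.65 + (3872/1000) kW × 800 h × €0.31 = €451.65 + €960.256 = €1411.906
heat-pump clothes dryer: €1136.89 + (910/1000) kW × 800 h × €0.31 = €1136.89 + €225.68 = €1362.57
Saving = €1411.906 − €1362.57 = €49.336 → €49.34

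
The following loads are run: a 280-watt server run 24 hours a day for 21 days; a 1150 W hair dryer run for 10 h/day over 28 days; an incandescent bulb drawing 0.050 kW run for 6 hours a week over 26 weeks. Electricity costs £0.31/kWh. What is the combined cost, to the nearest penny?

£145.99

server: Runtime = 24 h × 21 = 504 h
server: 0.28 kW × 504 h = 141.12 kWh
hair dryer: Runtime = 10 h/day × 28 days = 280 h
hair dryer: 1.15 kW × 280 h = 322 kWh
incandescent bulb: Runtime = 6 h/week × 26 weeks = 156 h
incandescent bulb: 0.05 kW × 156 h = 7.8 kWh
Total energy = 470.92 kWh
Cost = 470.92 × £0.31 = £145.99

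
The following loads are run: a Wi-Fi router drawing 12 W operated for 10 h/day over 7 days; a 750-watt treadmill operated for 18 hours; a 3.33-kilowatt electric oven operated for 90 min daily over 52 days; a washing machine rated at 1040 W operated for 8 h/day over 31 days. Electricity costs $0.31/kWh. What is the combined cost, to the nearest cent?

$164.92

Wi-Fi router: Runtime = 10 h/day × 7 days = 70 h
Wi-Fi router: 0.012 kW × 70 h = 0.84 kWh
treadmill: 0.75 kW × 18 h = 13.5 kWh
electric oven: Runtime = 90 min × 52 = 4680 min = 78 h
electric oven: 3.33 kW × 78 h = 259.74 kWh
washing machine: Runtime = 8 h/day × 31 days = 248 h
washing machine: 1.04 kW × 248 h = 257.92 kWh
Total energy = 532 kWh
Cost = 532 × $0.31 = $164.92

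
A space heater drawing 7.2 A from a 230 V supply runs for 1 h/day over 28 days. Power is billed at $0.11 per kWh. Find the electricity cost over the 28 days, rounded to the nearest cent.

Power = 7.2 A × 230 V = 1656 W = 1.656 kW
Runtime = 1 h/day × 28 days = 28 h
Energy = 1.656 kW × 28 h = 46.368 kWh
Cost = 46.368 kWh × $0.11/kWh = $5.10

$5.10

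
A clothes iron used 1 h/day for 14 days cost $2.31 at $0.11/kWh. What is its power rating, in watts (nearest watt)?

Energy = $2.31 ÷ $0.11/kWh = 21 kWh
Runtime = 1 h/day × 14 days = 14 h
Power = 21 kWh ÷ 14 h = 1.5 kW = 1500 W

1500 W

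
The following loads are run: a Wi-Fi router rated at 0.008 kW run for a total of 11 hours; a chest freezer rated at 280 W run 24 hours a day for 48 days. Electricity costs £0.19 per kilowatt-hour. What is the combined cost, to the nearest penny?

Wi-Fi router: 0.008 kW × 11 h = 0.088 kWh
chest freezer: Runtime = 24 h × 48 = 1152 h
chest freezer: 0.28 kW × 1152 h = 322.56 kWh
Total energy = 322.648 kWh
Cost = 322.648 × £0.19 = £61.30

£61.30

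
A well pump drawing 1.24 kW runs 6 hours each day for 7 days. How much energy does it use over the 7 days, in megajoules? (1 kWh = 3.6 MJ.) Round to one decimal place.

187.5 MJ

Runtime = 6 h/day × 7 days = 42 h
Energy = 1.24 kW × 42 h = 52.08 kWh
= 52.08 × 3.6 MJ = 187.5 MJ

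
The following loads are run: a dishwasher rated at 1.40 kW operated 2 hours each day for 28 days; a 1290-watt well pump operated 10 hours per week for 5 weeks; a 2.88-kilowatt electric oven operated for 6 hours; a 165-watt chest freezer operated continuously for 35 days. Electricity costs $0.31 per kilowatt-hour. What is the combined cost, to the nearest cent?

dishwasher: Runtime = 2 h/day × 28 days = 56 h
dishwasher: 1.4 kW × 56 h = 78.4 kWh
well pump: Runtime = 10 h/week × 5 weeks = 50 h
well pump: 1.29 kW × 50 h = 64.5 kWh
electric oven: 2.88 kW × 6 h = 17.28 kWh
chest freezer: Runtime = 24 h × 35 = 840 h
chest freezer: 0.165 kW × 840 h = 138.6 kWh
Total energy = 298.78 kWh
Cost = 298.78 × $0.31 = $92.62

$92.62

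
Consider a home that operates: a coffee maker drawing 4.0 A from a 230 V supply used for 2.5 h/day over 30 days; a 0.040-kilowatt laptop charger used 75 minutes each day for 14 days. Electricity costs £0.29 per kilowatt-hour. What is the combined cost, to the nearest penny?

coffee maker: Power = 4.0 A × 230 V = 920 W = 0.92 kW
coffee maker: Runtime = 2.5 h/day × 30 days = 75 h
coffee maker: 0.92 kW × 75 h = 69 kWh
laptop charger: Runtime = 75 min × 14 = 1050 min = 17.5 h
laptop charger: 0.04 kW × 17.5 h = 0.7 kWh
Total energy = 69.7 kWh
Cost = 69.7 × £0.29 = £20.21

£20.21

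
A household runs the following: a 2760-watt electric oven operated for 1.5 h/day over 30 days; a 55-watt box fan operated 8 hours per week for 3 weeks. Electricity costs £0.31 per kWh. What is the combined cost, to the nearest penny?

£38.91

electric oven: Runtime = 1.5 h/day × 30 days = 45 h
electric oven: 2.76 kW × 45 h = 124.2 kWh
box fan: Runtime = 8 h/week × 3 weeks = 24 h
box fan: 0.055 kW × 24 h = 1.32 kWh
Total energy = 125.52 kWh
Cost = 125.52 × £0.31 = £38.91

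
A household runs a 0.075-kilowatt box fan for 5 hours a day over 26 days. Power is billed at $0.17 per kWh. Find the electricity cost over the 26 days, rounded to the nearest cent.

$1.66

Runtime = 5 h/day × 26 days = 130 h
Energy = 0.075 kW × 130 h = 9.75 kWh
Cost = 9.75 kWh × $0.17/kWh = $1.66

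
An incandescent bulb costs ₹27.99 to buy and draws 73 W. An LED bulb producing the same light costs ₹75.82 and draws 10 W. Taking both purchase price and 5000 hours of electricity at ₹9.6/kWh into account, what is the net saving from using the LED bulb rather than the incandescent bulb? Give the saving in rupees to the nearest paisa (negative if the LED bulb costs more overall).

₹2976.17

incandescent bulb: ₹27.99 + (73/1000) kW × 5000 h × ₹9.6 = ₹27.99 + ₹3504 = ₹3531.99
LED bulb: ₹75.82 + (10/1000) kW × 5000 h × ₹9.6 = ₹75.82 + ₹480 = ₹555.82
Saving = ₹3531.99 − ₹555.82 = ₹2976.17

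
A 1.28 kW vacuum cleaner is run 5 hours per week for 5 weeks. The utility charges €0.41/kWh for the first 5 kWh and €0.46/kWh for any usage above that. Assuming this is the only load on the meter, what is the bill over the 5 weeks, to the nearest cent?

Runtime = 5 h/week × 5 weeks = 25 h
Energy = 1.28 kW × 25 h = 32 kWh
Tier 1 (0–5 kWh): 5 × €0.41 = €2.05
Above 5 kWh: 27 × €0.46 = €12.42
Bill = €14.47

€14.47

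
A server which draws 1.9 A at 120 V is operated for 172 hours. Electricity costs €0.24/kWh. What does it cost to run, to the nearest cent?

€9.41

Power = 1.9 A × 120 V = 228 W = 0.228 kW
Energy = 0.228 kW × 172 h = 39.216 kWh
Cost = 39.216 kWh × €0.24/kWh = €9.41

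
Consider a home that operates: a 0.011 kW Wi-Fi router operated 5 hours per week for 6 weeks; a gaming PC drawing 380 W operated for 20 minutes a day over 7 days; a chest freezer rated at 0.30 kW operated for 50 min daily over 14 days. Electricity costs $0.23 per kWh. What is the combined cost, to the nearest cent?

$1.08

Wi-Fi router: Runtime = 5 h/week × 6 weeks = 30 h
Wi-Fi router: 0.011 kW × 30 h = 0.33 kWh
gaming PC: Runtime = 20 min × 7 = 140 min = 2.333333… h
gaming PC: 0.38 kW × 2.333333… h = 0.886666… kWh
chest freezer: Runtime = 50 min × 14 = 700 min = 11.666666… h
chest freezer: 0.3 kW × 11.666666… h = 3.5 kWh
Total energy = 4.716666… kWh
Cost = 4.716666… × $0.23 = $1.08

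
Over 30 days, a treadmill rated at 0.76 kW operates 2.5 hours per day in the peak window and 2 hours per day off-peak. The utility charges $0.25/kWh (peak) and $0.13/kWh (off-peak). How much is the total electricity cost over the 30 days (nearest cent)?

Peak energy = 0.76 kW × 2.5 h × 30 = 57 kWh
Off-peak energy = 0.76 kW × 2 h × 30 = 45.6 kWh
Cost = 57 × $0.25 + 45.6 × $0.13 = $14.25 + $5.928 = $20.18

$20.18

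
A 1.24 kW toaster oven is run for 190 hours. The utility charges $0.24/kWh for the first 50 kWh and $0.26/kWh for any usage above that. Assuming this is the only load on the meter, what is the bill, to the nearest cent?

$60.26

Energy = 1.24 kW × 190 h = 235.6 kWh
Tier 1 (0–50 kWh): 50 × $0.24 = $12
Above 50 kWh: 185.6 × $0.26 = $48.256
Bill = $60.26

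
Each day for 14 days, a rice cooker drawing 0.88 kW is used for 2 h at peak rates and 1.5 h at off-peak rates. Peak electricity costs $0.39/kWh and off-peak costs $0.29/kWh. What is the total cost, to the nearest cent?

Peak energy = 0.88 kW × 2 h × 14 = 24.64 kWh
Off-peak energy = 0.88 kW × 1.5 h × 14 = 18.48 kWh
Cost = 24.64 × $0.39 + 18.48 × $0.29 = $9.6096 + $5.3592 = $14.97

$14.97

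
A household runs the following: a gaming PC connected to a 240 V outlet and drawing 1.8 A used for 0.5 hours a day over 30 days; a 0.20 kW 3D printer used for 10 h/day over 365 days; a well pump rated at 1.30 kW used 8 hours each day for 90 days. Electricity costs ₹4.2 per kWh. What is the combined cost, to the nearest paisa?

₹7024.42

gaming PC: Power = 1.8 A × 240 V = 432 W = 0.432 kW
gaming PC: Runtime = 0.5 h/day × 30 days = 15 h
gaming PC: 0.432 kW × 15 h = 6.48 kWh
3D printer: Runtime = 10 h/day × 365 days = 3650 h
3D printer: 0.2 kW × 3650 h = 730 kWh
well pump: Runtime = 8 h/day × 90 days = 720 h
well pump: 1.3 kW × 720 h = 936 kWh
Total energy = 1672.48 kWh
Cost = 1672.48 × ₹4.2 = ₹7024.42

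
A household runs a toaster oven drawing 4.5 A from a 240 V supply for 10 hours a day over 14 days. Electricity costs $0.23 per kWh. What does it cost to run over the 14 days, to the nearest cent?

Power = 4.5 A × 240 V = 1080 W = 1.08 kW
Runtime = 10 h/day × 14 days = 140 h
Energy = 1.08 kW × 140 h = 151.2 kWh
Cost = 151.2 kWh × $0.23/kWh = $34.78

$34.78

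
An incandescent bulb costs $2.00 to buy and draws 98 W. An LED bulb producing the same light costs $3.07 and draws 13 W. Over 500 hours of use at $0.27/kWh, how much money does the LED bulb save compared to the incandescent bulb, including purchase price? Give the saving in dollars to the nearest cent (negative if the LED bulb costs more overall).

incandescent bulb: $2.00 + (98/1000) kW × 500 h × $0.27 = $2.00 + $13.23 = $15.23
LED bulb: $3.07 + (13/1000) kW × 500 h × $0.27 = $3.07 + $1.755 = $4.825
Saving = $15.23 − $4.825 = $10.405 → $10.41

$10.41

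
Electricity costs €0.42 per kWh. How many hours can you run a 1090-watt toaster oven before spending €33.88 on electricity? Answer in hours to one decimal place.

74.0 h

Energy available = €33.88 ÷ €0.42/kWh = 80.6667 kWh
Hours = 80.6667 kWh ÷ 1.09 kW = 74.0 h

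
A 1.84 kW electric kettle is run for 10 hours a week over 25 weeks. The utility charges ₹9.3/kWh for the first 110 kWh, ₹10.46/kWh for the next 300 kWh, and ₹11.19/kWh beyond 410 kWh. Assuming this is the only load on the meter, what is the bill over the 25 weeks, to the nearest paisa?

₹4720.50

Runtime = 10 h/week × 25 weeks = 250 h
Energy = 1.84 kW × 250 h = 460 kWh
Tier 1 (0–110 kWh): 110 × ₹9.3 = ₹1023
Tier 2 (110–410 kWh): 300 × ₹10.46 = ₹3138
Above 410 kWh: 50 × ₹11.19 = ₹559.5
Bill = ₹4720.50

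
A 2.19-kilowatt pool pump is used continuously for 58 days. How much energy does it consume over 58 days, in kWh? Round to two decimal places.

Runtime = 24 h × 58 = 1392 h
Energy = 2.19 kW × 1392 h = 3048.48 kWh

3048.48 kWh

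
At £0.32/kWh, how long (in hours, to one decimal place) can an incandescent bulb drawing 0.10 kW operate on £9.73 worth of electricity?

304.1 h

Energy available = £9.73 ÷ £0.32/kWh = 30.4063 kWh
Hours = 30.4063 kWh ÷ 0.1 kW = 304.1 h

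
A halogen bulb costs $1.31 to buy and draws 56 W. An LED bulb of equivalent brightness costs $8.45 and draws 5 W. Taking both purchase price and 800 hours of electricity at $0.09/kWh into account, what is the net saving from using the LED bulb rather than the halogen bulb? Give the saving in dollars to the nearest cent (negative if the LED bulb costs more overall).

-$3.47

halogen bulb: $1.31 + (56/1000) kW × 800 h × $0.09 = $1.31 + $4.032 = $5.342
LED bulb: $8.45 + (5/1000) kW × 800 h × $0.09 = $8.45 + $0.36 = $8.81
Saving = $5.342 − $8.81 = −$3.468 → -$3.47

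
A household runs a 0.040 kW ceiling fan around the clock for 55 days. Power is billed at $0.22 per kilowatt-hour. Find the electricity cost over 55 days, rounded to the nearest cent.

Runtime = 24 h × 55 = 1320 h
Energy = 0.04 kW × 1320 h = 52.8 kWh
Cost = 52.8 kWh × $0.22/kWh = $11.62

$11.62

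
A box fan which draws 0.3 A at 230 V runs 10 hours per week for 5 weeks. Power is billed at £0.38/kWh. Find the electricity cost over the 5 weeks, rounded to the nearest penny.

Power = 0.3 A × 230 V = 69 W = 0.069 kW
Runtime = 10 h/week × 5 weeks = 50 h
Energy = 0.069 kW × 50 h = 3.45 kWh
Cost = 3.45 kWh × £0.38/kWh = £1.31

£1.31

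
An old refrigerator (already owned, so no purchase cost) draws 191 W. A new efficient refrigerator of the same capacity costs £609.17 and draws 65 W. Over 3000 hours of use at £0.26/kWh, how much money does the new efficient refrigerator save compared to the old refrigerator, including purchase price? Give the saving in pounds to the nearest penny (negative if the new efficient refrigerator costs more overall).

old refrigerator: £0.00 + (191/1000) kW × 3000 h × £0.26 = £0.00 + £148.98 = £148.98
new efficient refrigerator: £609.17 + (65/1000) kW × 3000 h × £0.26 = £609.17 + £50.7 = £659.87
Saving = £148.98 − £659.87 = −£510.89

-£510.89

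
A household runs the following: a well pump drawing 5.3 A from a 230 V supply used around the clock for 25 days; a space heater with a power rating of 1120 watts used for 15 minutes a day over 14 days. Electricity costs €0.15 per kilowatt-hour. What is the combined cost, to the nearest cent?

€110.30

well pump: Power = 5.3 A × 230 V = 1219 W = 1.219 kW
well pump: Runtime = 24 h × 25 = 600 h
well pump: 1.219 kW × 600 h = 731.4 kWh
space heater: Runtime = 15 min × 14 = 210 min = 3.5 h
space heater: 1.12 kW × 3.5 h = 3.92 kWh
Total energy = 735.32 kWh
Cost = 735.32 × €0.15 = €110.30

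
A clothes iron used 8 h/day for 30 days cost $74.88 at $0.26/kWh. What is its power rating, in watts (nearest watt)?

Energy = $74.88 ÷ $0.26/kWh = 288 kWh
Runtime = 8 h/day × 30 days = 240 h
Power = 288 kWh ÷ 240 h = 1.2 kW = 1200 W

1200 W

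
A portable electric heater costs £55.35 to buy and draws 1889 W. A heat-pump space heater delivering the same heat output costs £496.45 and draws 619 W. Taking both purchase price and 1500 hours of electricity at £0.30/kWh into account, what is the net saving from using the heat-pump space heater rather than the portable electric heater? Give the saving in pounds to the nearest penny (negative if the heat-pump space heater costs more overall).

£130.40

portable electric heater: £55.35 + (1889/1000) kW × 1500 h × £0.30 = £55.35 + £850.05 = £905.4
heat-pump space heater: £496.45 + (619/1000) kW × 1500 h × £0.30 = £496.45 + £278.55 = £775
Saving = £905.4 − £775 = £130.4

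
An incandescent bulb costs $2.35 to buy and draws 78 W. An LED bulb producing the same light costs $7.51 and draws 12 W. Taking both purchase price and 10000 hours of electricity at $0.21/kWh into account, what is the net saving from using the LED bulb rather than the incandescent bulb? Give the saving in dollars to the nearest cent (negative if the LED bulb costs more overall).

incandescent bulb: $2.35 + (78/1000) kW × 10000 h × $0.21 = $2.35 + $163.8 = $166.15
LED bulb: $7.51 + (12/1000) kW × 10000 h × $0.21 = $7.51 + $25.2 = $32.71
Saving = $166.15 − $32.71 = $133.44

$133.44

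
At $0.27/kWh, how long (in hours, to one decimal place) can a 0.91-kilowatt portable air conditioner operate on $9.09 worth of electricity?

37.0 h

Energy available = $9.09 ÷ $0.27/kWh = 33.6667 kWh
Hours = 33.6667 kWh ÷ 0.91 kW = 37.0 h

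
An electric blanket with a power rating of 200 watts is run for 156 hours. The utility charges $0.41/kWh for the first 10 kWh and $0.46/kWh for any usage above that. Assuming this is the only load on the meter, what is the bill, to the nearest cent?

$13.85

Energy = 0.2 kW × 156 h = 31.2 kWh
Tier 1 (0–10 kWh): 10 × $0.41 = $4.1
Above 10 kWh: 21.2 × $0.46 = $9.752
Bill = $13.85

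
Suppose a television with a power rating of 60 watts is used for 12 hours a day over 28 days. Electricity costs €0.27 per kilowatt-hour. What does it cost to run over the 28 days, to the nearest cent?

Runtime = 12 h/day × 28 days = 336 h
Energy = 0.06 kW × 336 h = 20.16 kWh
Cost = 20.16 kWh × €0.27/kWh = €5.44

€5.44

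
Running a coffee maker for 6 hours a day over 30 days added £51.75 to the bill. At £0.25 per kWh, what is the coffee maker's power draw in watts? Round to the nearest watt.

Energy = £51.75 ÷ £0.25/kWh = 207 kWh
Runtime = 6 h/day × 30 days = 180 h
Power = 207 kWh ÷ 180 h = 1.15 kW = 1150 W

1150 W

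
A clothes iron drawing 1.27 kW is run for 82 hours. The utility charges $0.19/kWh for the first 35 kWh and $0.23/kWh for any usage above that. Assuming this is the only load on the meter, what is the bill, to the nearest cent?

$22.55

Energy = 1.27 kW × 82 h = 104.14 kWh
Tier 1 (0–35 kWh): 35 × $0.19 = $6.65
Above 35 kWh: 69.14 × $0.23 = $15.9022
Bill = $22.55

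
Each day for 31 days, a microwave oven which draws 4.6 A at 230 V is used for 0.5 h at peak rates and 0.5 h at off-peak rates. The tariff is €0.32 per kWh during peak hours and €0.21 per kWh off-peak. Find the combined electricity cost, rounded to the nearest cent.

€8.69

Power = 4.6 A × 230 V = 1058 W = 1.058 kW
Peak energy = 1.058 kW × 0.5 h × 31 = 16.399 kWh
Off-peak energy = 1.058 kW × 0.5 h × 31 = 16.399 kWh
Cost = 16.399 × €0.32 + 16.399 × €0.21 = €5.24768 + €3.44379 = €8.69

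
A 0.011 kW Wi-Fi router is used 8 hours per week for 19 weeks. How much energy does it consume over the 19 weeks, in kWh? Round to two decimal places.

1.67 kWh

Runtime = 8 h/week × 19 weeks = 152 h
Energy = 0.011 kW × 152 h = 1.672 kWh ≈ 1.67 kWh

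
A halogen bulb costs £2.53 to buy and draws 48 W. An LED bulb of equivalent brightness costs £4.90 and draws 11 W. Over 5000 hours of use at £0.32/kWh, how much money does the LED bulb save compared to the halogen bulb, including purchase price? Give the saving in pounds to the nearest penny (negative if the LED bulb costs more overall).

halogen bulb: £2.53 + (48/1000) kW × 5000 h × £0.32 = £2.53 + £76.8 = £79.33
LED bulb: £4.90 + (11/1000) kW × 5000 h × £0.32 = £4.90 + £17.6 = £22.5
Saving = £79.33 − £22.5 = £56.83

£56.83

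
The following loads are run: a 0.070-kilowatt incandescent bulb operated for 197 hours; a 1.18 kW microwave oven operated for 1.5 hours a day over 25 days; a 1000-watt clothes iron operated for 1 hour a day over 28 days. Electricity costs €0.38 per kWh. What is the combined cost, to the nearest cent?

€32.70

incandescent bulb: 0.07 kW × 197 h = 13.79 kWh
microwave oven: Runtime = 1.5 h/day × 25 days = 37.5 h
microwave oven: 1.18 kW × 37.5 h = 44.25 kWh
clothes iron: Runtime = 1 h/day × 28 days = 28 h
clothes iron: 1 kW × 28 h = 28 kWh
Total energy = 86.04 kWh
Cost = 86.04 × €0.38 = €32.70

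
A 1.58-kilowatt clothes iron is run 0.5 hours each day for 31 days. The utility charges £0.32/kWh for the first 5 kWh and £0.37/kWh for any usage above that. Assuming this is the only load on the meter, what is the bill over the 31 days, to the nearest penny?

Runtime = 0.5 h/day × 31 days = 15.5 h
Energy = 1.58 kW × 15.5 h = 24.49 kWh
Tier 1 (0–5 kWh): 5 × £0.32 = £1.6
Above 5 kWh: 19.49 × £0.37 = £7.2113
Bill = £8.81

£8.81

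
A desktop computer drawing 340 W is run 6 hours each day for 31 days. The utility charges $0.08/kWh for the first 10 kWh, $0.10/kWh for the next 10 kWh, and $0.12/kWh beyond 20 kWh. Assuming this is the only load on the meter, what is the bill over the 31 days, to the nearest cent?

$6.99

Runtime = 6 h/day × 31 days = 186 h
Energy = 0.34 kW × 186 h = 63.24 kWh
Tier 1 (0–10 kWh): 10 × $0.08 = $0.8
Tier 2 (10–20 kWh): 10 × $0.10 = $1
Above 20 kWh: 43.24 × $0.12 = $5.1888
Bill = $6.99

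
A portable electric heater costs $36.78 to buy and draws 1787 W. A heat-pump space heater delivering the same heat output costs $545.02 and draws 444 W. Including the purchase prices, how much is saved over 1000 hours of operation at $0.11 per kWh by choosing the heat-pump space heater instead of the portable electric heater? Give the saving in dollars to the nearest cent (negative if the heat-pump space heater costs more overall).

portable electric heater: $36.78 + (1787/1000) kW × 1000 h × $0.11 = $36.78 + $196.57 = $233.35
heat-pump space heater: $545.02 + (444/1000) kW × 1000 h × $0.11 = $545.02 + $48.84 = $593.86
Saving = $233.35 − $593.86 = −$360.51

-$360.51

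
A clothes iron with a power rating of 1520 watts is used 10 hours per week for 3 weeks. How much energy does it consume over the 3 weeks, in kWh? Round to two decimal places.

Runtime = 10 h/week × 3 weeks = 30 h
Energy = 1.52 kW × 30 h = 45.6 kWh

45.60 kWh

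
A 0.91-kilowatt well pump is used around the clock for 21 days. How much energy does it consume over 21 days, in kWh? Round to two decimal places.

Runtime = 24 h × 21 = 504 h
Energy = 0.91 kW × 504 h = 458.64 kWh

458.64 kWh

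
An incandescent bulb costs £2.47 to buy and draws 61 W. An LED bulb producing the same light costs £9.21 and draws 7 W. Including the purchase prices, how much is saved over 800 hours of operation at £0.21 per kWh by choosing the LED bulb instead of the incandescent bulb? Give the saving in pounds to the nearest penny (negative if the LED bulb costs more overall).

£2.33

incandescent bulb: £2.47 + (61/1000) kW × 800 h × £0.21 = £2.47 + £10.248 = £12.718
LED bulb: £9.21 + (7/1000) kW × 800 h × £0.21 = £9.21 + £1.176 = £10.386
Saving = £12.718 − £10.386 = £2.332 → £2.33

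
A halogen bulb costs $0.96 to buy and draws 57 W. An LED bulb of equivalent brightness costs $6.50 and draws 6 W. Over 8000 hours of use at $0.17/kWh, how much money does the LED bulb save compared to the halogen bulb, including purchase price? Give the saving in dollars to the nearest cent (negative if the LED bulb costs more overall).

$63.82

halogen bulb: $0.96 + (57/1000) kW × 8000 h × $0.17 = $0.96 + $77.52 = $78.48
LED bulb: $6.50 + (6/1000) kW × 8000 h × $0.17 = $6.50 + $8.16 = $14.66
Saving = $78.48 − $14.66 = $63.82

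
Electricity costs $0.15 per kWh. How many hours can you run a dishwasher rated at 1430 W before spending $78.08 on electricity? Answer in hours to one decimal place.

Energy available = $78.08 ÷ $0.15/kWh = 520.5333 kWh
Hours = 520.5333 kWh ÷ 1.43 kW = 364.0 h

364.0 h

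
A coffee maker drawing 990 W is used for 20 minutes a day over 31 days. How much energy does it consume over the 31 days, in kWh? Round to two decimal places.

10.23 kWh

Runtime = 20 min × 31 = 620 min = 10.333333… h
Energy = 0.99 kW × 10.333333… h = 10.23 kWh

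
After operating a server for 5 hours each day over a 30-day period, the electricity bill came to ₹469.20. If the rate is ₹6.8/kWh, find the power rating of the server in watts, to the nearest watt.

460 W

Energy = ₹469.20 ÷ ₹6.8/kWh = 69 kWh
Runtime = 5 h/day × 30 days = 150 h
Power = 69 kWh ÷ 150 h = 0.46 kW = 460 W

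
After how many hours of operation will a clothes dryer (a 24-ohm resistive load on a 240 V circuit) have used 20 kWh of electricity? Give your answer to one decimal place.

8.3 h

Power = V²/R = 240²/24 = 2400 W = 2.4 kW
Hours = 20 kWh ÷ 2.4 kW = 8.3 h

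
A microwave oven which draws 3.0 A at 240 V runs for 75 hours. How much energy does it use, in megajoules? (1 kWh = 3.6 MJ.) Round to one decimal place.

Power = 3.0 A × 240 V = 720 W = 0.72 kW
Energy = 0.72 kW × 75 h = 54 kWh
= 54 × 3.6 MJ = 194.4 MJ

194.4 MJ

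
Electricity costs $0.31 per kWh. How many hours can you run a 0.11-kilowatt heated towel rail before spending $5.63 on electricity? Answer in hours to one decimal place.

Energy available = $5.63 ÷ $0.31/kWh = 18.1613 kWh
Hours = 18.1613 kWh ÷ 0.11 kW = 165.1 h

165.1 h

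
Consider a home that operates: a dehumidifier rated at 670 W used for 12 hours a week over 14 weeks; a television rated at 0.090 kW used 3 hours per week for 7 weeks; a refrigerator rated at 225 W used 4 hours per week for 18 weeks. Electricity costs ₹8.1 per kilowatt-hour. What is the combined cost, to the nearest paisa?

₹1058.27

dehumidifier: Runtime = 12 h/week × 14 weeks = 168 h
dehumidifier: 0.67 kW × 168 h = 112.56 kWh
television: Runtime = 3 h/week × 7 weeks = 21 h
television: 0.09 kW × 21 h = 1.89 kWh
refrigerator: Runtime = 4 h/week × 18 weeks = 72 h
refrigerator: 0.225 kW × 72 h = 16.2 kWh
Total energy = 130.65 kWh
Cost = 130.65 × ₹8.1 = ₹1058.27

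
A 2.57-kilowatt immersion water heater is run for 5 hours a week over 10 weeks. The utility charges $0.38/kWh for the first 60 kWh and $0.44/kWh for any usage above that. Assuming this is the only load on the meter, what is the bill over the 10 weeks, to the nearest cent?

$52.94

Runtime = 5 h/week × 10 weeks = 50 h
Energy = 2.57 kW × 50 h = 128.5 kWh
Tier 1 (0–60 kWh): 60 × $0.38 = $22.8
Above 60 kWh: 68.5 × $0.44 = $30.14
Bill = $52.94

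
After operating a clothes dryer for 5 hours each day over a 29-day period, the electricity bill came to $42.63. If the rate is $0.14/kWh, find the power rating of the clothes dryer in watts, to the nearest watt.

Energy = $42.63 ÷ $0.14/kWh = 304.5 kWh
Runtime = 5 h/day × 29 days = 145 h
Power = 304.5 kWh ÷ 145 h = 2.1 kW = 2100 W

2100 W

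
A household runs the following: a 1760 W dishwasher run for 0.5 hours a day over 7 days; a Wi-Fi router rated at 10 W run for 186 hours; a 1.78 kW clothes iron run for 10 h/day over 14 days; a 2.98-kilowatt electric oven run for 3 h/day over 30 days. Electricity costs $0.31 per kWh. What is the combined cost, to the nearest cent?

$162.88

dishwasher: Runtime = 0.5 h/day × 7 days = 3.5 h
dishwasher: 1.76 kW × 3.5 h = 6.16 kWh
Wi-Fi router: 0.01 kW × 186 h = 1.86 kWh
clothes iron: Runtime = 10 h/day × 14 days = 140 h
clothes iron: 1.78 kW × 140 h = 249.2 kWh
electric oven: Runtime = 3 h/day × 30 days = 90 h
electric oven: 2.98 kW × 90 h = 268.2 kWh
Total energy = 525.42 kWh
Cost = 525.42 × $0.31 = $162.88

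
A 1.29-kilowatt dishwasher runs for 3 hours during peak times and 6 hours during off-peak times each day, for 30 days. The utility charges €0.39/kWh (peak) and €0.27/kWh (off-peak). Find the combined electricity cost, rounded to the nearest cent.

Peak energy = 1.29 kW × 3 h × 30 = 116.1 kWh
Off-peak energy = 1.29 kW × 6 h × 30 = 232.2 kWh
Cost = 116.1 × €0.39 + 232.2 × €0.27 = €45.279 + €62.694 = €107.97

€107.97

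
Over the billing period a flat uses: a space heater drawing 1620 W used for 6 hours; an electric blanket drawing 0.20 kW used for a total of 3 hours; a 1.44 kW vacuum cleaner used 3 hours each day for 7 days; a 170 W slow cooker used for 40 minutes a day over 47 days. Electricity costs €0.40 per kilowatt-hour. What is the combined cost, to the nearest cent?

€18.35

space heater: 1.62 kW × 6 h = 9.72 kWh
electric blanket: 0.2 kW × 3 h = 0.6 kWh
vacuum cleaner: Runtime = 3 h/day × 7 days = 21 h
vacuum cleaner: 1.44 kW × 21 h = 30.24 kWh
slow cooker: Runtime = 40 min × 47 = 1880 min = 31.333333… h
slow cooker: 0.17 kW × 31.333333… h = 5.326666… kWh
Total energy = 45.886666… kWh
Cost = 45.886666… × €0.40 = €18.35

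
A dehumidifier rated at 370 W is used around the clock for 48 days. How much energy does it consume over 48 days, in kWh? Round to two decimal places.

Runtime = 24 h × 48 = 1152 h
Energy = 0.37 kW × 1152 h = 426.24 kWh

426.24 kWh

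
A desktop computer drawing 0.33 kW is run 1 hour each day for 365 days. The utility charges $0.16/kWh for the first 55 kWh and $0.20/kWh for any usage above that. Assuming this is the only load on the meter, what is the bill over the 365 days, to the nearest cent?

$21.89

Runtime = 1 h/day × 365 days = 365 h
Energy = 0.33 kW × 365 h = 120.45 kWh
Tier 1 (0–55 kWh): 55 × $0.16 = $8.8
Above 55 kWh: 65.45 × $0.20 = $13.09
Bill = $21.89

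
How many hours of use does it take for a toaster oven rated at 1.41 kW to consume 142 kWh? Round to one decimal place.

100.7 h

Hours = 142 kWh ÷ 1.41 kW = 100.7 h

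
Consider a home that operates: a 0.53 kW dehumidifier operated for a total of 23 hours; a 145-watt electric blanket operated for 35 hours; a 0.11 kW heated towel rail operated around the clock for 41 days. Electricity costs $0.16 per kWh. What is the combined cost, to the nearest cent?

dehumidifier: 0.53 kW × 23 h = 12.19 kWh
electric blanket: 0.145 kW × 35 h = 5.075 kWh
heated towel rail: Runtime = 24 h × 41 = 984 h
heated towel rail: 0.11 kW × 984 h = 108.24 kWh
Total energy = 125.505 kWh
Cost = 125.505 × $0.16 = $20.08

$20.08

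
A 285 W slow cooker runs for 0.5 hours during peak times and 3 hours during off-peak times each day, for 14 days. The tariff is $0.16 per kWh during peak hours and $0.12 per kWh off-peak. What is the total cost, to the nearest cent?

Peak energy = 0.285 kW × 0.5 h × 14 = 1.995 kWh
Off-peak energy = 0.285 kW × 3 h × 14 = 11.97 kWh
Cost = 1.995 × $0.16 + 11.97 × $0.12 = $0.3192 + $1.4364 = $1.76

$1.76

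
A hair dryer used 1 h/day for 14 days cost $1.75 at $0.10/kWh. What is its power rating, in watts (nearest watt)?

1250 W

Energy = $1.75 ÷ $0.10/kWh = 17.5 kWh
Runtime = 1 h/day × 14 days = 14 h
Power = 17.5 kWh ÷ 14 h = 1.25 kW = 1250 W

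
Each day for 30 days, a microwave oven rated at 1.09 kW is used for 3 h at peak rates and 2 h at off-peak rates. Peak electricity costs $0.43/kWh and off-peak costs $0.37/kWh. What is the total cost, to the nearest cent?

Peak energy = 1.09 kW × 3 h × 30 = 98.1 kWh
Off-peak energy = 1.09 kW × 2 h × 30 = 65.4 kWh
Cost = 98.1 × $0.43 + 65.4 × $0.37 = $42.183 + $24.198 = $66.38

$66.38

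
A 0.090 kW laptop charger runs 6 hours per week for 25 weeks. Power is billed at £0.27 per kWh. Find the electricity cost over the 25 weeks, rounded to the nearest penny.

£3.65

Runtime = 6 h/week × 25 weeks = 150 h
Energy = 0.09 kW × 150 h = 13.5 kWh
Cost = 13.5 kWh × £0.27/kWh = £3.65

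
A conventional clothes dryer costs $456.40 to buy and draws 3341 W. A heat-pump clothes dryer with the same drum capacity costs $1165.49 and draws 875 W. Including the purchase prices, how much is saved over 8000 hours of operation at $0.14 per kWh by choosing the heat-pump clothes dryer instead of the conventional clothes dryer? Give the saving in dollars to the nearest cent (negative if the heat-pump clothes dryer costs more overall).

$2052.83

conventional clothes dryer: $456.40 + (3341/1000) kW × 8000 h × $0.14 = $456.40 + $3741.92 = $4198.32
heat-pump clothes dryer: $1165.49 + (875/1000) kW × 8000 h × $0.14 = $1165.49 + $980 = $2145.49
Saving = $4198.32 − $2145.49 = $2052.83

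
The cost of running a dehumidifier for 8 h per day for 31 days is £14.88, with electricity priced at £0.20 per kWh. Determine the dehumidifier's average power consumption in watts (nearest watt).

300 W

Energy = £14.88 ÷ £0.20/kWh = 74.4 kWh
Runtime = 8 h/day × 31 days = 248 h
Power = 74.4 kWh ÷ 248 h = 0.3 kW = 300 W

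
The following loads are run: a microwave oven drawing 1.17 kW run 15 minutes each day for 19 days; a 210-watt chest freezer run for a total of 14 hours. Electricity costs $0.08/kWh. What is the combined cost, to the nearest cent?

$0.68

microwave oven: Runtime = 15 min × 19 = 285 min = 4.75 h
microwave oven: 1.17 kW × 4.75 h = 5.5575 kWh
chest freezer: 0.21 kW × 14 h = 2.94 kWh
Total energy = 8.4975 kWh
Cost = 8.4975 × $0.08 = $0.68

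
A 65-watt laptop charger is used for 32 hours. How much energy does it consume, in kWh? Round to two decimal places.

2.08 kWh

Energy = 0.065 kW × 32 h = 2.08 kWh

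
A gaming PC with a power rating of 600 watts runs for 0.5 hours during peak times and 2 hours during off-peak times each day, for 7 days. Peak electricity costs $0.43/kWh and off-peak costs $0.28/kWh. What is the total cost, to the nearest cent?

$3.26

Peak energy = 0.6 kW × 0.5 h × 7 = 2.1 kWh
Off-peak energy = 0.6 kW × 2 h × 7 = 8.4 kWh
Cost = 2.1 × $0.43 + 8.4 × $0.28 = $0.903 + $2.352 = $3.26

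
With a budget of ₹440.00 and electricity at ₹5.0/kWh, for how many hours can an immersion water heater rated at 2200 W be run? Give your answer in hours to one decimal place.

40.0 h

Energy available = ₹440.00 ÷ ₹5.0/kWh = 88 kWh
Hours = 88 kWh ÷ 2.2 kW = 40.0 h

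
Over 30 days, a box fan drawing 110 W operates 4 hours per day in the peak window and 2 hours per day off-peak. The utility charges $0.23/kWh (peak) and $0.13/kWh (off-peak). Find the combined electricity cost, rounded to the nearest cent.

$3.89

Peak energy = 0.11 kW × 4 h × 30 = 13.2 kWh
Off-peak energy = 0.11 kW × 2 h × 30 = 6.6 kWh
Cost = 13.2 × $0.23 + 6.6 × $0.13 = $3.036 + $0.858 = $3.89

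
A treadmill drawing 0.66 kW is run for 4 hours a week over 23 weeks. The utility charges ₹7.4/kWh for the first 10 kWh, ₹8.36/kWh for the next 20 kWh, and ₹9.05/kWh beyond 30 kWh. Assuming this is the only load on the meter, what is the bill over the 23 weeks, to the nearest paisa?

Runtime = 4 h/week × 23 weeks = 92 h
Energy = 0.66 kW × 92 h = 60.72 kWh
Tier 1 (0–10 kWh): 10 × ₹7.4 = ₹74
Tier 2 (10–30 kWh): 20 × ₹8.36 = ₹167.2
Above 30 kWh: 30.72 × ₹9.05 = ₹278.016
Bill = ₹519.22

₹519.22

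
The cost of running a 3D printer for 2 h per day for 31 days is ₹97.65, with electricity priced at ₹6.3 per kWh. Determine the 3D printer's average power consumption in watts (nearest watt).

250 W

Energy = ₹97.65 ÷ ₹6.3/kWh = 15.5 kWh
Runtime = 2 h/day × 31 days = 62 h
Power = 15.5 kWh ÷ 62 h = 0.25 kW = 250 W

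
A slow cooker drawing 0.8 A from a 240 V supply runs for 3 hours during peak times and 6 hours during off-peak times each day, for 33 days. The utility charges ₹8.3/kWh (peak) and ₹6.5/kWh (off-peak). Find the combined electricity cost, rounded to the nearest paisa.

₹404.87

Power = 0.8 A × 240 V = 192 W = 0.192 kW
Peak energy = 0.192 kW × 3 h × 33 = 19.008 kWh
Off-peak energy = 0.192 kW × 6 h × 33 = 38.016 kWh
Cost = 19.008 × ₹8.3 + 38.016 × ₹6.5 = ₹157.7664 + ₹247.104 = ₹404.87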